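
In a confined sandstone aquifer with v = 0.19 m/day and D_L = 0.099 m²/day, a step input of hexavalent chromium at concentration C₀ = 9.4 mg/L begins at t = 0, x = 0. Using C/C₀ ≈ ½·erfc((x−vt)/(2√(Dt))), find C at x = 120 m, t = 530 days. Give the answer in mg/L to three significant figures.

For a continuous step input, C/C₀ ≈ ½·erfc((x−vt)/(2√(Dt))).
vt = 0.19 × 530 = 100.7 m and 2√(Dt) = 2√(0.099 × 530) = 14.49 m.
Argument (x−vt)/(2√(Dt)) = (120 − 100.7)/14.49 = 1.332; ½·erfc(1.332) = 0.02980.
C = 9.4 × 0.02980 = 0.280 mg/L.

0.280 mg/L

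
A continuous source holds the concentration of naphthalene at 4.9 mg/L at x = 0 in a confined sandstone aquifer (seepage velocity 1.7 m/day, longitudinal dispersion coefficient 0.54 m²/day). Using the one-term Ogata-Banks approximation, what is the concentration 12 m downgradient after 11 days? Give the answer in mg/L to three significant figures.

For a continuous step input, C/C₀ ≈ ½·erfc((x−vt)/(2√(Dt))).
vt = 1.7 × 11 = 18.7 m and 2√(Dt) = 2√(0.54 × 11) = 4.874 m.
Argument (x−vt)/(2√(Dt)) = (12 − 18.7)/4.874 = -1.375; ½·erfc(-1.375) = 0.9741.
C = 4.9 × 0.9741 = 4.77 mg/L.

4.77 mg/L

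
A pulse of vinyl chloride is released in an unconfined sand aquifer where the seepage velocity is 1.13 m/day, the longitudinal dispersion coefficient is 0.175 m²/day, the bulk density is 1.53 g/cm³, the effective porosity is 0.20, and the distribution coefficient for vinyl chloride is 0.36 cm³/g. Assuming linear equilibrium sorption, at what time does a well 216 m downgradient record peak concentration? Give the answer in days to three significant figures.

717 days

Retardation factor R = 1 + ρ_b·K_d/n = 1 + 1.53 × 0.36/0.20 = 3.754.
Sorption retards both mechanisms: v_R = v/R = 0.3010 m/day, D_R = D/R = 0.04662 m²/day.
Peak time from v_R²t² + 2D_R t − x² = 0: t = (√(D_R² + v_R²x²) − D_R)/v_R².
√(D_R² + v_R²x²) = √(0.04662² + 0.3010² × 216²) = 65.02; v_R² = 0.09060.
t = (65.02 − 0.04662)/0.09060 = 717 days.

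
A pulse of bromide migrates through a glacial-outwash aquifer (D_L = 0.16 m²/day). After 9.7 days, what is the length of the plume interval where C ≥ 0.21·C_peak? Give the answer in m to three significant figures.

6.23 m

The plume is Gaussian with σ = √(2Dt) = √(2 × 0.16 × 9.7) = 1.762 m.
C/C_peak = exp(−Δx²/(2σ²)) = 0.21 ⇒ Δx = σ·√(−2 ln 0.21) = 1.762 × 1.767 = 3.113 m.
Width = 2Δx = 6.23 m.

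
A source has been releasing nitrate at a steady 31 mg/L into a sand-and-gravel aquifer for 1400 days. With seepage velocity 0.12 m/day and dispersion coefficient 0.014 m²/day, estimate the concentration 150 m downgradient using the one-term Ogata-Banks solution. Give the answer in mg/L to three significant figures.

For a continuous step input, C/C₀ ≈ ½·erfc((x−vt)/(2√(Dt))).
vt = 0.12 × 1400 = 168 m and 2√(Dt) = 2√(0.014 × 1400) = 8.854 m.
Argument (x−vt)/(2√(Dt)) = (150 − 168)/8.854 = -2.033; ½·erfc(-2.033) = 0.9980.
C = 31 × 0.9980 = 30.9 mg/L.

30.9 mg/L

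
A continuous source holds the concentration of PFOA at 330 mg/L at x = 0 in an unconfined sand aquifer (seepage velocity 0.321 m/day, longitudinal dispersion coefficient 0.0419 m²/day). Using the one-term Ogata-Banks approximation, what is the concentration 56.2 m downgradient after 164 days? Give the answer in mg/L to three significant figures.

55.7 mg/L

For a continuous step input, C/C₀ ≈ ½·erfc((x−vt)/(2√(Dt))).
vt = 0.321 × 164 = 52.644 m and 2√(Dt) = 2√(0.0419 × 164) = 5.243 m.
Argument (x−vt)/(2√(Dt)) = (56.2 − 52.644)/5.243 = 0.6782; ½·erfc(0.6782) = 0.1687.
C = 330 × 0.1687 = 55.7 mg/L.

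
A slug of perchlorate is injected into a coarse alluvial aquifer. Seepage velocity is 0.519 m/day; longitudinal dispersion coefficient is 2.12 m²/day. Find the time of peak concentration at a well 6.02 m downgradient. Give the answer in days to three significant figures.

6.15 days

For the 1D instantaneous-source solution, setting ∂C/∂t = 0 at fixed x gives v²t² + 2Dt − x² = 0, so t = (√(D² + v²x²) − D)/v².
√(D² + v²x²) = √(2.12² + 0.519² × 6.02²) = 3.776; v² = 0.269361.
t = (3.776 − 2.12)/0.269361 = 6.15 days (vs. the pure-advection estimate x/v = 11.6 d).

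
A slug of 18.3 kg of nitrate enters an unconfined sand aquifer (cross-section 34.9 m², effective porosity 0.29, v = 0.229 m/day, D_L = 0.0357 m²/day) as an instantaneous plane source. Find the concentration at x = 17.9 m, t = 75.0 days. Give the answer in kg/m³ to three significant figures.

0.297 kg/m³

For an instantaneous plane source, C(x,t) = M/(n_e·A·√(4πDt)) · exp(−(x−vt)²/(4Dt)), with n_e·A the pore (flow) area.
Plume center vt = 0.229 × 75.0 = 17.175 m, so the well at 17.9 m is 0.725 m downgradient of the peak.
√(4πDt) = 5.801 m, giving peak height M/(n_e·A·√(4πDt)) = 18.3/(0.29 × 34.9 × 5.801) = 0.3117 kg/m³.
(x−vt)²/(4Dt) = (0.725)²/(4 × 0.0357 × 75.0) = 0.04908; exp(−0.04908) = 0.9521.
C = 0.3117 × 0.9521 = 0.297 kg/m³.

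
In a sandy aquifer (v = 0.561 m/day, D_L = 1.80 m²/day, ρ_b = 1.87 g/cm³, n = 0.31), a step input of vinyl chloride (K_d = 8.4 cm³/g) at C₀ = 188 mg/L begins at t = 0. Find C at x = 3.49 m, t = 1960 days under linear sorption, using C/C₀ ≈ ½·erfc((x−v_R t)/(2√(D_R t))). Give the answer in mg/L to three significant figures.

Retardation factor R = 1 + ρ_b·K_d/n = 1 + 1.87 × 8.4/0.31 = 51.67.
Sorption retards both mechanisms: v_R = v/R = 0.01086 m/day, D_R = D/R = 0.03484 m²/day.
v_R·t = 0.01086 × 1960 = 21.2856 m; 2√(D_R t) = 16.53 m; argument = (3.49 − 21.2856)/16.53 = -1.077.
C = C₀ × ½·erfc(-1.077) = 188 × 0.9361 = 176 mg/L.

176 mg/L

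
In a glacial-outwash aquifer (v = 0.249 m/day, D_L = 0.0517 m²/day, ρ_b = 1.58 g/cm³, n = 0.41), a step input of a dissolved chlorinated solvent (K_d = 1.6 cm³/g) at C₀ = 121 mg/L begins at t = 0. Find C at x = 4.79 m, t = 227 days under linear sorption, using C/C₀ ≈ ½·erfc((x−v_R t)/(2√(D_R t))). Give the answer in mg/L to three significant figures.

Retardation factor R = 1 + ρ_b·K_d/n = 1 + 1.58 × 1.6/0.41 = 7.166.
Sorption retards both mechanisms: v_R = v/R = 0.03475 m/day, D_R = D/R = 0.007215 m²/day.
v_R·t = 0.03475 × 227 = 7.88825 m; 2√(D_R t) = 2.560 m; argument = (4.79 − 7.88825)/2.560 = -1.210.
C = C₀ × ½·erfc(-1.210) = 121 × 0.9565 = 116 mg/L.

116 mg/L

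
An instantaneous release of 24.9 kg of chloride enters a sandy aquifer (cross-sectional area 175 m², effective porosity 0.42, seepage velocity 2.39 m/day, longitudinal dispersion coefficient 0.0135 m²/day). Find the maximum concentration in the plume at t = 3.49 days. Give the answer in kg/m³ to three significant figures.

0.440 kg/m³

The peak of an instantaneous 1D plume sits at x = vt; there the Gaussian factor is 1 and C_max = M/(n_e·A·√(4πDt)), where n_e·A is the pore area the mass is dissolved in.
√(4πDt) = √(4π × 0.0135 × 3.49) = 0.7695 m, so C_max = 24.9/(0.42 × 175 × 0.7695) = 0.440 kg/m³.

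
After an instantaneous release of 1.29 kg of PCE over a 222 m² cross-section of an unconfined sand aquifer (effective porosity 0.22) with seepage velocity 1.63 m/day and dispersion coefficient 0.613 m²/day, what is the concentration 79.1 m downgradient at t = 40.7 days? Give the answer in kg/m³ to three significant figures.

For an instantaneous plane source, C(x,t) = M/(n_e·A·√(4πDt)) · exp(−(x−vt)²/(4Dt)), with n_e·A the pore (flow) area.
Plume center vt = 1.63 × 40.7 = 66.341 m, so the well at 79.1 m is 12.759 m downgradient of the peak.
√(4πDt) = 17.71 m, giving peak height M/(n_e·A·√(4πDt)) = 1.29/(0.22 × 222 × 17.71) = 0.001491 kg/m³.
(x−vt)²/(4Dt) = (12.759)²/(4 × 0.613 × 40.7) = 1.631; exp(−1.631) = 0.1957.
C = 0.001491 × 0.1957 = 0.000292 kg/m³.

0.000292 kg/m³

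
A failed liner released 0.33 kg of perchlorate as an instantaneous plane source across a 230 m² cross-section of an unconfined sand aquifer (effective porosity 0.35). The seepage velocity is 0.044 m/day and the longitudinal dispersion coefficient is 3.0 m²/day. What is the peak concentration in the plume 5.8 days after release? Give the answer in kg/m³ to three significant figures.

The peak of an instantaneous 1D plume sits at x = vt; there the Gaussian factor is 1 and C_max = M/(n_e·A·√(4πDt)), where n_e·A is the pore area the mass is dissolved in.
√(4πDt) = √(4π × 3.0 × 5.8) = 14.79 m, so C_max = 0.33/(0.35 × 230 × 14.79) = 0.000277 kg/m³.

0.000277 kg/m³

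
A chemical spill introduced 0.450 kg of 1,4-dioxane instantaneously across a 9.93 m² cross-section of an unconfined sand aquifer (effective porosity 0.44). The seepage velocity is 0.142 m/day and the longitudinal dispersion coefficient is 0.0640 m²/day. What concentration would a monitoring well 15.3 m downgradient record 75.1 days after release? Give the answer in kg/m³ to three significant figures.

0.00433 kg/m³

For an instantaneous plane source, C(x,t) = M/(n_e·A·√(4πDt)) · exp(−(x−vt)²/(4Dt)), with n_e·A the pore (flow) area.
Plume center vt = 0.142 × 75.1 = 10.6642 m, so the well at 15.3 m is 4.6358 m downgradient of the peak.
√(4πDt) = 7.772 m, giving peak height M/(n_e·A·√(4πDt)) = 0.450/(0.44 × 9.93 × 7.772) = 0.01325 kg/m³.
(x−vt)²/(4Dt) = (4.6358)²/(4 × 0.0640 × 75.1) = 1.118; exp(−1.118) = 0.3269.
C = 0.01325 × 0.3269 = 0.00433 kg/m³.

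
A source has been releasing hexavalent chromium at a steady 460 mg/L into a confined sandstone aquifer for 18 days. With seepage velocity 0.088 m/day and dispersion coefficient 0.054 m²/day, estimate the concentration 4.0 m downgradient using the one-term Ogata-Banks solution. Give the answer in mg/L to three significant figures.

19.1 mg/L

For a continuous step input, C/C₀ ≈ ½·erfc((x−vt)/(2√(Dt))).
vt = 0.088 × 18 = 1.584 m and 2√(Dt) = 2√(0.054 × 18) = 1.972 m.
Argument (x−vt)/(2√(Dt)) = (4.0 − 1.584)/1.972 = 1.225; ½·erfc(1.225) = 0.04160.
C = 460 × 0.04160 = 19.1 mg/L.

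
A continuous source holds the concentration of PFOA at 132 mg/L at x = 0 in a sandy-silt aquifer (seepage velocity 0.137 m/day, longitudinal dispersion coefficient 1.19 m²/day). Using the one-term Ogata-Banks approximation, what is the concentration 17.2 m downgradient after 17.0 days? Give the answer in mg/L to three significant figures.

1.28 mg/L

For a continuous step input, C/C₀ ≈ ½·erfc((x−vt)/(2√(Dt))).
vt = 0.137 × 17.0 = 2.329 m and 2√(Dt) = 2√(1.19 × 17.0) = 8.996 m.
Argument (x−vt)/(2√(Dt)) = (17.2 − 2.329)/8.996 = 1.653; ½·erfc(1.653) = 0.009702.
C = 132 × 0.009702 = 1.28 mg/L.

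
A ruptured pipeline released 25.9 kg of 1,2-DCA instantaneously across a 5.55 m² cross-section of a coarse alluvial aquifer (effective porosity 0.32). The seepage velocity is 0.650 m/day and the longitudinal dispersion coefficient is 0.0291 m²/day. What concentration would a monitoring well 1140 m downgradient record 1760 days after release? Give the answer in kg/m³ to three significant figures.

0.532 kg/m³

For an instantaneous plane source, C(x,t) = M/(n_e·A·√(4πDt)) · exp(−(x−vt)²/(4Dt)), with n_e·A the pore (flow) area.
Plume center vt = 0.650 × 1760 = 1144 m, so the well at 1140 m is 4 m upgradient of the peak.
√(4πDt) = 25.37 m, giving peak height M/(n_e·A·√(4πDt)) = 25.9/(0.32 × 5.55 × 25.37) = 0.5748 kg/m³.
(x−vt)²/(4Dt) = (-4)²/(4 × 0.0291 × 1760) = 0.07810; exp(−0.07810) = 0.9249.
C = 0.5748 × 0.9249 = 0.532 kg/m³.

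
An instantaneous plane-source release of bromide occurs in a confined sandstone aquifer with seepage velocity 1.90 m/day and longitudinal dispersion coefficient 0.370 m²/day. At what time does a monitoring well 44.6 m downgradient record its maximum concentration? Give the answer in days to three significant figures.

For the 1D instantaneous-source solution, setting ∂C/∂t = 0 at fixed x gives v²t² + 2Dt − x² = 0, so t = (√(D² + v²x²) − D)/v².
√(D² + v²x²) = √(0.370² + 1.90² × 44.6²) = 84.74; v² = 3.61.
t = (84.74 − 0.370)/3.61 = 23.4 days (vs. the pure-advection estimate x/v = 23.5 d).

23.4 days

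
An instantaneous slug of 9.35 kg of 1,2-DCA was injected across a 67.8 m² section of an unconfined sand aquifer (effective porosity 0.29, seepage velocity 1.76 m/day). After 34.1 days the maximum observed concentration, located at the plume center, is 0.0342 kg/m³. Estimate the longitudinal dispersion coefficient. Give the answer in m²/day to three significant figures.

0.451 m²/day

At the plume center C_max = M/(n_e·A·√(4πDt)), so D = M²/(4πt·(n_e·A·C_max)²).
n_e·A·C_max = 0.29 × 67.8 × 0.0342 = 0.6724 kg/m.
D = 9.35²/(4π × 34.1 × 0.6724²) = 0.451 m²/day.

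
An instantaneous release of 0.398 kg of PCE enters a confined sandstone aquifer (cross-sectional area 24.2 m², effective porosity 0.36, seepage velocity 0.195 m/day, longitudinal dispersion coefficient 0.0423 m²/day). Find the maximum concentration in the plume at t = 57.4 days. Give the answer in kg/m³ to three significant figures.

The peak of an instantaneous 1D plume sits at x = vt; there the Gaussian factor is 1 and C_max = M/(n_e·A·√(4πDt)), where n_e·A is the pore area the mass is dissolved in.
√(4πDt) = √(4π × 0.0423 × 57.4) = 5.524 m, so C_max = 0.398/(0.36 × 24.2 × 5.524) = 0.00827 kg/m³.

0.00827 kg/m³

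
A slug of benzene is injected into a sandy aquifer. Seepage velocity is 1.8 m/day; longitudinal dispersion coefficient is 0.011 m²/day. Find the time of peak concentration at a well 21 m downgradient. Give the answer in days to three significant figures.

For the 1D instantaneous-source solution, setting ∂C/∂t = 0 at fixed x gives v²t² + 2Dt − x² = 0, so t = (√(D² + v²x²) − D)/v².
√(D² + v²x²) = √(0.011² + 1.8² × 21²) = 37.80; v² = 3.24.
t = (37.80 − 0.011)/3.24 = 11.7 days (vs. the pure-advection estimate x/v = 11.7 d).

11.7 days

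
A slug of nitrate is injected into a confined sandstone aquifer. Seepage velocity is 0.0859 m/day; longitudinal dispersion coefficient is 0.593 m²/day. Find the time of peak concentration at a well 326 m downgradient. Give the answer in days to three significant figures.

3720 days

For the 1D instantaneous-source solution, setting ∂C/∂t = 0 at fixed x gives v²t² + 2Dt − x² = 0, so t = (√(D² + v²x²) − D)/v².
√(D² + v²x²) = √(0.593² + 0.0859² × 326²) = 28.01; v² = 0.00737881.
t = (28.01 − 0.593)/0.00737881 = 3720 days (vs. the pure-advection estimate x/v = 3800 d).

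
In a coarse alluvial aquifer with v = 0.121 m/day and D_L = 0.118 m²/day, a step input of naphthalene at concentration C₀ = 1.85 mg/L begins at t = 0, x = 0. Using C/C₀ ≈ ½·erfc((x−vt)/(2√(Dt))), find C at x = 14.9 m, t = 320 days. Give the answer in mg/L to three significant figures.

1.84 mg/L

For a continuous step input, C/C₀ ≈ ½·erfc((x−vt)/(2√(Dt))).
vt = 0.121 × 320 = 38.72 m and 2√(Dt) = 2√(0.118 × 320) = 12.29 m.
Argument (x−vt)/(2√(Dt)) = (14.9 − 38.72)/12.29 = -1.938; ½·erfc(-1.938) = 0.9969.
C = 1.85 × 0.9969 = 1.84 mg/L.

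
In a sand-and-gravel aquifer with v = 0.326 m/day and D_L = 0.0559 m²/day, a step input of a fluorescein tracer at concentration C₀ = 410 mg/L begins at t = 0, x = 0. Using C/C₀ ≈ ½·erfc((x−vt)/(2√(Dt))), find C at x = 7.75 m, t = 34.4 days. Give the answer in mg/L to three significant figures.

394 mg/L

For a continuous step input, C/C₀ ≈ ½·erfc((x−vt)/(2√(Dt))).
vt = 0.326 × 34.4 = 11.2144 m and 2√(Dt) = 2√(0.0559 × 34.4) = 2.773 m.
Argument (x−vt)/(2√(Dt)) = (7.75 − 11.2144)/2.773 = -1.249; ½·erfc(-1.249) = 0.9613.
C = 410 × 0.9613 = 394 mg/L.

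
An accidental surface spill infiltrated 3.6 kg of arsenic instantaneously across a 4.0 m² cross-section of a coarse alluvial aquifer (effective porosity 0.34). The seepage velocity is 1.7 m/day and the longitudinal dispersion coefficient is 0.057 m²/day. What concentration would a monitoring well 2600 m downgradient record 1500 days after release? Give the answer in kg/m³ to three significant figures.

5.40e-05 kg/m³

For an instantaneous plane source, C(x,t) = M/(n_e·A·√(4πDt)) · exp(−(x−vt)²/(4Dt)), with n_e·A the pore (flow) area.
Plume center vt = 1.7 × 1500 = 2550 m, so the well at 2600 m is 50 m downgradient of the peak.
√(4πDt) = 32.78 m, giving peak height M/(n_e·A·√(4πDt)) = 3.6/(0.34 × 4.0 × 32.78) = 0.08075 kg/m³.
(x−vt)²/(4Dt) = (50)²/(4 × 0.057 × 1500) = 7.310; exp(−7.310) = 0.0006688.
C = 0.08075 × 0.0006688 = 5.40e-05 kg/m³.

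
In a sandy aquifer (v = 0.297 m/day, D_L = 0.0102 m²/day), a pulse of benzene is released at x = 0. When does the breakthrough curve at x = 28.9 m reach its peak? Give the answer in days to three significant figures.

97.2 days

For the 1D instantaneous-source solution, setting ∂C/∂t = 0 at fixed x gives v²t² + 2Dt − x² = 0, so t = (√(D² + v²x²) − D)/v².
√(D² + v²x²) = √(0.0102² + 0.297² × 28.9²) = 8.583; v² = 0.088209.
t = (8.583 − 0.0102)/0.088209 = 97.2 days (vs. the pure-advection estimate x/v = 97.3 d).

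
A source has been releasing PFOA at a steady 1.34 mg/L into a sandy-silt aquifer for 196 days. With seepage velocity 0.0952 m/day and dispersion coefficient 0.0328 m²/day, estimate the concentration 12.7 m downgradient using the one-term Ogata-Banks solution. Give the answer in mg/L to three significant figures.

For a continuous step input, C/C₀ ≈ ½·erfc((x−vt)/(2√(Dt))).
vt = 0.0952 × 196 = 18.6592 m and 2√(Dt) = 2√(0.0328 × 196) = 5.071 m.
Argument (x−vt)/(2√(Dt)) = (12.7 − 18.6592)/5.071 = -1.175; ½·erfc(-1.175) = 0.9517.
C = 1.34 × 0.9517 = 1.28 mg/L.

1.28 mg/L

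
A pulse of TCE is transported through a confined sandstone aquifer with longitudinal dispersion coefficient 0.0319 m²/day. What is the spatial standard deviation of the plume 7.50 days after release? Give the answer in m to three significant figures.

Dispersive spreading gives a Gaussian with σ² = 2Dt; advection only shifts the center.
σ = √(2 × 0.0319 × 7.50) = 0.692 m.

0.692 m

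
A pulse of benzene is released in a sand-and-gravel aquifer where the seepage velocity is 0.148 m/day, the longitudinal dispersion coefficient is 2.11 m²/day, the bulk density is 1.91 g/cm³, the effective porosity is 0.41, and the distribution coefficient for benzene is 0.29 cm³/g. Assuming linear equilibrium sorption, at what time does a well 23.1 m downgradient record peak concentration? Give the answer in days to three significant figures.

205 days

Retardation factor R = 1 + ρ_b·K_d/n = 1 + 1.91 × 0.29/0.41 = 2.351.
Sorption retards both mechanisms: v_R = v/R = 0.06295 m/day, D_R = D/R = 0.8975 m²/day.
Peak time from v_R²t² + 2D_R t − x² = 0: t = (√(D_R² + v_R²x²) − D_R)/v_R².
√(D_R² + v_R²x²) = √(0.8975² + 0.06295² × 23.1²) = 1.709; v_R² = 0.003963.
t = (1.709 − 0.8975)/0.003963 = 205 days.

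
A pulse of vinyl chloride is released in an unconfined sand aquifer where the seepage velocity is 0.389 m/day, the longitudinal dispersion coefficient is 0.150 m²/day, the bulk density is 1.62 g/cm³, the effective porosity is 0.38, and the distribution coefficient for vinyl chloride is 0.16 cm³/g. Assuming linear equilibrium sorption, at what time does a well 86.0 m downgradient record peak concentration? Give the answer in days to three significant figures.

Retardation factor R = 1 + ρ_b·K_d/n = 1 + 1.62 × 0.16/0.38 = 1.682.
Sorption retards both mechanisms: v_R = v/R = 0.2313 m/day, D_R = D/R = 0.08918 m²/day.
Peak time from v_R²t² + 2D_R t − x² = 0: t = (√(D_R² + v_R²x²) − D_R)/v_R².
√(D_R² + v_R²x²) = √(0.08918² + 0.2313² × 86.0²) = 19.89; v_R² = 0.05350.
t = (19.89 − 0.08918)/0.05350 = 370 days.

370 days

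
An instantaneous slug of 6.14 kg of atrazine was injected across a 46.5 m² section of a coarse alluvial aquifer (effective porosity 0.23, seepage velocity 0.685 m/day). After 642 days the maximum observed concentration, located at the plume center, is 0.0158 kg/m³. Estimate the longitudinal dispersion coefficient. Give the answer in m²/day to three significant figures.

At the plume center C_max = M/(n_e·A·√(4πDt)), so D = M²/(4πt·(n_e·A·C_max)²).
n_e·A·C_max = 0.23 × 46.5 × 0.0158 = 0.1690 kg/m.
D = 6.14²/(4π × 642 × 0.1690²) = 0.164 m²/day.

0.164 m²/day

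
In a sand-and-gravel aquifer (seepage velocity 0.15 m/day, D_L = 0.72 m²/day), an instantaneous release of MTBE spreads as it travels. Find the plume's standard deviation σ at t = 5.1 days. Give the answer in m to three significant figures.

2.71 m

Dispersive spreading gives a Gaussian with σ² = 2Dt; advection only shifts the center.
σ = √(2 × 0.72 × 5.1) = 2.71 m.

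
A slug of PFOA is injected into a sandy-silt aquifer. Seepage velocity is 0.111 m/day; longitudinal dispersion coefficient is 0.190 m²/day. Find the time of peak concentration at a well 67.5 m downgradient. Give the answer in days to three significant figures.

For the 1D instantaneous-source solution, setting ∂C/∂t = 0 at fixed x gives v²t² + 2Dt − x² = 0, so t = (√(D² + v²x²) − D)/v².
√(D² + v²x²) = √(0.190² + 0.111² × 67.5²) = 7.495; v² = 0.012321.
t = (7.495 − 0.190)/0.012321 = 593 days (vs. the pure-advection estimate x/v = 608 d).

593 days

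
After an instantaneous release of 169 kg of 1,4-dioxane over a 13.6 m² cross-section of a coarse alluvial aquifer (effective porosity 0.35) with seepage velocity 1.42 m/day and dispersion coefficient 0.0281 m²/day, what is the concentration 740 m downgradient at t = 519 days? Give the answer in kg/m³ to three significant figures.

For an instantaneous plane source, C(x,t) = M/(n_e·A·√(4πDt)) · exp(−(x−vt)²/(4Dt)), with n_e·A the pore (flow) area.
Plume center vt = 1.42 × 519 = 736.98 m, so the well at 740 m is 3.02 m downgradient of the peak.
√(4πDt) = 13.54 m, giving peak height M/(n_e·A·√(4πDt)) = 169/(0.35 × 13.6 × 13.54) = 2.622 kg/m³.
(x−vt)²/(4Dt) = (3.02)²/(4 × 0.0281 × 519) = 0.1563; exp(−0.1563) = 0.8553.
C = 2.622 × 0.8553 = 2.24 kg/m³.

2.24 kg/m³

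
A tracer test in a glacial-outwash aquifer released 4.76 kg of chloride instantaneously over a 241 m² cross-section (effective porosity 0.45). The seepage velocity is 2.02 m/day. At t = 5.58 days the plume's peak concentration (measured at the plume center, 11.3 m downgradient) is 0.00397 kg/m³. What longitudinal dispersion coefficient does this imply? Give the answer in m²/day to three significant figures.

1.74 m²/day

At the plume center C_max = M/(n_e·A·√(4πDt)), so D = M²/(4πt·(n_e·A·C_max)²).
n_e·A·C_max = 0.45 × 241 × 0.00397 = 0.4305 kg/m.
D = 4.76²/(4π × 5.58 × 0.4305²) = 1.74 m²/day.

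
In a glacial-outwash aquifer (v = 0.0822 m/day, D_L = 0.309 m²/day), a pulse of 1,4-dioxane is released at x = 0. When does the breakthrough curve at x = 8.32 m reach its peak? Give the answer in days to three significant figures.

65.3 days

For the 1D instantaneous-source solution, setting ∂C/∂t = 0 at fixed x gives v²t² + 2Dt − x² = 0, so t = (√(D² + v²x²) − D)/v².
√(D² + v²x²) = √(0.309² + 0.0822² × 8.32²) = 0.7505; v² = 0.00675684.
t = (0.7505 − 0.309)/0.00675684 = 65.3 days (vs. the pure-advection estimate x/v = 101 d).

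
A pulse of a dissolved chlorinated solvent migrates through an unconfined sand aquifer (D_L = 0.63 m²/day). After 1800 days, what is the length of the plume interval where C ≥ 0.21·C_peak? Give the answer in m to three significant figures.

168 m

The plume is Gaussian with σ = √(2Dt) = √(2 × 0.63 × 1800) = 47.62 m.
C/C_peak = exp(−Δx²/(2σ²)) = 0.21 ⇒ Δx = σ·√(−2 ln 0.21) = 47.62 × 1.767 = 84.14 m.
Width = 2Δx = 168 m.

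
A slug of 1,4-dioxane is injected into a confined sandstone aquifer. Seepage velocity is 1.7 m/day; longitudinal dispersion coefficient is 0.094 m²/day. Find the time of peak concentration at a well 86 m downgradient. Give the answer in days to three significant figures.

For the 1D instantaneous-source solution, setting ∂C/∂t = 0 at fixed x gives v²t² + 2Dt − x² = 0, so t = (√(D² + v²x²) − D)/v².
√(D² + v²x²) = √(0.094² + 1.7² × 86²) = 146.2; v² = 2.89.
t = (146.2 − 0.094)/2.89 = 50.6 days (vs. the pure-advection estimate x/v = 50.6 d).

50.6 days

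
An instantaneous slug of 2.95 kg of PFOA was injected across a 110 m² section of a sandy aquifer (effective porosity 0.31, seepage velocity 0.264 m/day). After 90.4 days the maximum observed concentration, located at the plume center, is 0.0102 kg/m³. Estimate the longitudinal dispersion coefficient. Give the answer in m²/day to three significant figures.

At the plume center C_max = M/(n_e·A·√(4πDt)), so D = M²/(4πt·(n_e·A·C_max)²).
n_e·A·C_max = 0.31 × 110 × 0.0102 = 0.3478 kg/m.
D = 2.95²/(4π × 90.4 × 0.3478²) = 0.0633 m²/day.

0.0633 m²/day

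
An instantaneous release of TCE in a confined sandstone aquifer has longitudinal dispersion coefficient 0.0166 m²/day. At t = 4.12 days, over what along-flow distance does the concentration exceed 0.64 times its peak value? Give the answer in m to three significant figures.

The plume is Gaussian with σ = √(2Dt) = √(2 × 0.0166 × 4.12) = 0.3698 m.
C/C_peak = exp(−Δx²/(2σ²)) = 0.64 ⇒ Δx = σ·√(−2 ln 0.64) = 0.3698 × 0.9448 = 0.3494 m.
Width = 2Δx = 0.699 m.

0.699 m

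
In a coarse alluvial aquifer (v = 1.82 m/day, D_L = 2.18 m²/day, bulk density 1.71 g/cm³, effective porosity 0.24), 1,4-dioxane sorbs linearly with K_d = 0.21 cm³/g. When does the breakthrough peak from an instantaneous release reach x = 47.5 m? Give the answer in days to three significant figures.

63.5 days

Retardation factor R = 1 + ρ_b·K_d/n = 1 + 1.71 × 0.21/0.24 = 2.496.
Sorption retards both mechanisms: v_R = v/R = 0.7292 m/day, D_R = D/R = 0.8734 m²/day.
Peak time from v_R²t² + 2D_R t − x² = 0: t = (√(D_R² + v_R²x²) − D_R)/v_R².
√(D_R² + v_R²x²) = √(0.8734² + 0.7292² × 47.5²) = 34.65; v_R² = 0.5317.
t = (34.65 − 0.8734)/0.5317 = 63.5 days.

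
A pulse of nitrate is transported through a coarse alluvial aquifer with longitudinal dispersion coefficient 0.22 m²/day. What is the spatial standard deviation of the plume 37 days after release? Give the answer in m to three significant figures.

Dispersive spreading gives a Gaussian with σ² = 2Dt; advection only shifts the center.
σ = √(2 × 0.22 × 37) = 4.03 m.

4.03 m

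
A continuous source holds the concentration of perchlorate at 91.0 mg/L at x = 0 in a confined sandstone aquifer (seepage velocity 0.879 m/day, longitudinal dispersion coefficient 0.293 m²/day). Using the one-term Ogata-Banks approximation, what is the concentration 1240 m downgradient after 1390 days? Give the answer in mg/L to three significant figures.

23.8 mg/L

For a continuous step input, C/C₀ ≈ ½·erfc((x−vt)/(2√(Dt))).
vt = 0.879 × 1390 = 1221.81 m and 2√(Dt) = 2√(0.293 × 1390) = 40.36 m.
Argument (x−vt)/(2√(Dt)) = (1240 − 1221.81)/40.36 = 0.4507; ½·erfc(0.4507) = 0.2619.
C = 91.0 × 0.2619 = 23.8 mg/L.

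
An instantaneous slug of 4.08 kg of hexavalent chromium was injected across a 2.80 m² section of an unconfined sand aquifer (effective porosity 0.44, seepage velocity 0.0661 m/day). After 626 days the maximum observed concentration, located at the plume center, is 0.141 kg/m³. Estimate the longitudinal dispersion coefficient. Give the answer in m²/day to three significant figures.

0.0701 m²/day

At the plume center C_max = M/(n_e·A·√(4πDt)), so D = M²/(4πt·(n_e·A·C_max)²).
n_e·A·C_max = 0.44 × 2.80 × 0.141 = 0.1737 kg/m.
D = 4.08²/(4π × 626 × 0.1737²) = 0.0701 m²/day.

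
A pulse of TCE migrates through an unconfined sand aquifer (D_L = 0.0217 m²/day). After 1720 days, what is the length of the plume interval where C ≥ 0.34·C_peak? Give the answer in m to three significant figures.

The plume is Gaussian with σ = √(2Dt) = √(2 × 0.0217 × 1720) = 8.640 m.
C/C_peak = exp(−Δx²/(2σ²)) = 0.34 ⇒ Δx = σ·√(−2 ln 0.34) = 8.640 × 1.469 = 12.69 m.
Width = 2Δx = 25.4 m.

25.4 m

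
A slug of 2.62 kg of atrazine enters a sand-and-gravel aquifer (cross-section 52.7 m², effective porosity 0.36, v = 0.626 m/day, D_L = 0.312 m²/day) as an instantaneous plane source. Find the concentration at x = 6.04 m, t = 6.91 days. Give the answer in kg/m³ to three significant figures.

0.0189 kg/m³

For an instantaneous plane source, C(x,t) = M/(n_e·A·√(4πDt)) · exp(−(x−vt)²/(4Dt)), with n_e·A the pore (flow) area.
Plume center vt = 0.626 × 6.91 = 4.32566 m, so the well at 6.04 m is 1.71434 m downgradient of the peak.
√(4πDt) = 5.205 m, giving peak height M/(n_e·A·√(4πDt)) = 2.62/(0.36 × 52.7 × 5.205) = 0.02653 kg/m³.
(x−vt)²/(4Dt) = (1.71434)²/(4 × 0.312 × 6.91) = 0.3408; exp(−0.3408) = 0.7112.
C = 0.02653 × 0.7112 = 0.0189 kg/m³.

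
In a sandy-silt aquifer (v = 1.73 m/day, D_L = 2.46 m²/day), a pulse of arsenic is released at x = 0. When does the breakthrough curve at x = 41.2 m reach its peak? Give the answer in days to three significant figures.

For the 1D instantaneous-source solution, setting ∂C/∂t = 0 at fixed x gives v²t² + 2Dt − x² = 0, so t = (√(D² + v²x²) − D)/v².
√(D² + v²x²) = √(2.46² + 1.73² × 41.2²) = 71.32; v² = 2.9929.
t = (71.32 − 2.46)/2.9929 = 23.0 days (vs. the pure-advection estimate x/v = 23.8 d).

23.0 days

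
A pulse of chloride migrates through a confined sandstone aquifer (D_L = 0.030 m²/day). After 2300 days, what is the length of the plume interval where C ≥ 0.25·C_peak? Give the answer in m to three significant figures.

The plume is Gaussian with σ = √(2Dt) = √(2 × 0.030 × 2300) = 11.75 m.
C/C_peak = exp(−Δx²/(2σ²)) = 0.25 ⇒ Δx = σ·√(−2 ln 0.25) = 11.75 × 1.665 = 19.56 m.
Width = 2Δx = 39.1 m.

39.1 m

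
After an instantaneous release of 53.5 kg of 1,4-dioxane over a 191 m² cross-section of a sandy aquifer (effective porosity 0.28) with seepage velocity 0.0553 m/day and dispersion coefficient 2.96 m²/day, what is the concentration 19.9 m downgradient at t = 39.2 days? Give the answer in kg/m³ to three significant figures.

For an instantaneous plane source, C(x,t) = M/(n_e·A·√(4πDt)) · exp(−(x−vt)²/(4Dt)), with n_e·A the pore (flow) area.
Plume center vt = 0.0553 × 39.2 = 2.16776 m, so the well at 19.9 m is 17.73224 m downgradient of the peak.
√(4πDt) = 38.19 m, giving peak height M/(n_e·A·√(4πDt)) = 53.5/(0.28 × 191 × 38.19) = 0.02619 kg/m³.
(x−vt)²/(4Dt) = (17.73224)²/(4 × 2.96 × 39.2) = 0.6775; exp(−0.6775) = 0.5079.
C = 0.02619 × 0.5079 = 0.0133 kg/m³.

0.0133 kg/m³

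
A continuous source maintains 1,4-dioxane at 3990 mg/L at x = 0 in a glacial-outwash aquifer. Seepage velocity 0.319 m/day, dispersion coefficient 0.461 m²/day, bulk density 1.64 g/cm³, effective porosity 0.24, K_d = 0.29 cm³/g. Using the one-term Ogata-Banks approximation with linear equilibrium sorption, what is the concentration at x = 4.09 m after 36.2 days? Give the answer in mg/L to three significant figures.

1890 mg/L

Retardation factor R = 1 + ρ_b·K_d/n = 1 + 1.64 × 0.29/0.24 = 2.982.
Sorption retards both mechanisms: v_R = v/R = 0.1070 m/day, D_R = D/R = 0.1546 m²/day.
v_R·t = 0.1070 × 36.2 = 3.8734 m; 2√(D_R t) = 4.731 m; argument = (4.09 − 3.8734)/4.731 = 0.04578.
C = C₀ × ½·erfc(0.04578) = 3990 × 0.4742 = 1890 mg/L.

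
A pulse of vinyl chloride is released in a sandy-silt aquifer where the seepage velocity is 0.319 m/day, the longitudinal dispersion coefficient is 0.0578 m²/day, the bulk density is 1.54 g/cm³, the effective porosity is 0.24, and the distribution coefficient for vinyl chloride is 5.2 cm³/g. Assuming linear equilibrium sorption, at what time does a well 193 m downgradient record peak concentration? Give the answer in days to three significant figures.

20800 days

Retardation factor R = 1 + ρ_b·K_d/n = 1 + 1.54 × 5.2/0.24 = 34.37.
Sorption retards both mechanisms: v_R = v/R = 0.009281 m/day, D_R = D/R = 0.001682 m²/day.
Peak time from v_R²t² + 2D_R t − x² = 0: t = (√(D_R² + v_R²x²) − D_R)/v_R².
√(D_R² + v_R²x²) = √(0.001682² + 0.009281² × 193²) = 1.791; v_R² = 8.614e-05.
t = (1.791 − 0.001682)/8.614e-05 = 20800 days.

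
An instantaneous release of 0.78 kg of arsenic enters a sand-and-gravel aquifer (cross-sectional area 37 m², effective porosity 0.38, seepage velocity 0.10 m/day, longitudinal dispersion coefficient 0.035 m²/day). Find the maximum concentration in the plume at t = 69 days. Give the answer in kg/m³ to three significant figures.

The peak of an instantaneous 1D plume sits at x = vt; there the Gaussian factor is 1 and C_max = M/(n_e·A·√(4πDt)), where n_e·A is the pore area the mass is dissolved in.
√(4πDt) = √(4π × 0.035 × 69) = 5.509 m, so C_max = 0.78/(0.38 × 37 × 5.509) = 0.0101 kg/m³.

0.0101 kg/m³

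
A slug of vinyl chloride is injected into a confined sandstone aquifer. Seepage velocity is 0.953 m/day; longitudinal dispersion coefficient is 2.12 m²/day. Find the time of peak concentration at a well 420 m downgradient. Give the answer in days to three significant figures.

438 days

For the 1D instantaneous-source solution, setting ∂C/∂t = 0 at fixed x gives v²t² + 2Dt − x² = 0, so t = (√(D² + v²x²) − D)/v².
√(D² + v²x²) = √(2.12² + 0.953² × 420²) = 400.3; v² = 0.908209.
t = (400.3 − 2.12)/0.908209 = 438 days (vs. the pure-advection estimate x/v = 441 d).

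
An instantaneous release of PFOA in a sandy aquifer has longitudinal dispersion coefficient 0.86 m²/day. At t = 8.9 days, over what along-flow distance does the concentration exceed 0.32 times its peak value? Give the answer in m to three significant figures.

11.8 m

The plume is Gaussian with σ = √(2Dt) = √(2 × 0.86 × 8.9) = 3.913 m.
C/C_peak = exp(−Δx²/(2σ²)) = 0.32 ⇒ Δx = σ·√(−2 ln 0.32) = 3.913 × 1.510 = 5.909 m.
Width = 2Δx = 11.8 m.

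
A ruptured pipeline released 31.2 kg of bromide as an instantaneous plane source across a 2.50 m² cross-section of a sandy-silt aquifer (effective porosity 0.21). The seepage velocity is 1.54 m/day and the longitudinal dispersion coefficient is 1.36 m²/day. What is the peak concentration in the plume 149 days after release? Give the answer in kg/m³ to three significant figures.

1.18 kg/m³

The peak of an instantaneous 1D plume sits at x = vt; there the Gaussian factor is 1 and C_max = M/(n_e·A·√(4πDt)), where n_e·A is the pore area the mass is dissolved in.
√(4πDt) = √(4π × 1.36 × 149) = 50.46 m, so C_max = 31.2/(0.21 × 2.50 × 50.46) = 1.18 kg/m³.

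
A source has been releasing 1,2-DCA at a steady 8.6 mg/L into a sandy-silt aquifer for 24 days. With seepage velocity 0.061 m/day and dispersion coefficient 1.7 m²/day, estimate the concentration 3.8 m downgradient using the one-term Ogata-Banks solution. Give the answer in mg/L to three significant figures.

For a continuous step input, C/C₀ ≈ ½·erfc((x−vt)/(2√(Dt))).
vt = 0.061 × 24 = 1.464 m and 2√(Dt) = 2√(1.7 × 24) = 12.77 m.
Argument (x−vt)/(2√(Dt)) = (3.8 − 1.464)/12.77 = 0.1829; ½·erfc(0.1829) = 0.3979.
C = 8.6 × 0.3979 = 3.42 mg/L.

3.42 mg/L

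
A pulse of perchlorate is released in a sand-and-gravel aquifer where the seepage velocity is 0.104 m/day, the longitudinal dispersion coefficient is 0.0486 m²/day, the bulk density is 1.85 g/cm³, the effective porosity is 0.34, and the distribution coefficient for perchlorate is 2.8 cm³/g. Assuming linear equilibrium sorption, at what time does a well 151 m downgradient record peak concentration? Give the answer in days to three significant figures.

23500 days

Retardation factor R = 1 + ρ_b·K_d/n = 1 + 1.85 × 2.8/0.34 = 16.24.
Sorption retards both mechanisms: v_R = v/R = 0.006404 m/day, D_R = D/R = 0.002993 m²/day.
Peak time from v_R²t² + 2D_R t − x² = 0: t = (√(D_R² + v_R²x²) − D_R)/v_R².
√(D_R² + v_R²x²) = √(0.002993² + 0.006404² × 151²) = 0.9670; v_R² = 4.101e-05.
t = (0.9670 − 0.002993)/4.101e-05 = 23500 days.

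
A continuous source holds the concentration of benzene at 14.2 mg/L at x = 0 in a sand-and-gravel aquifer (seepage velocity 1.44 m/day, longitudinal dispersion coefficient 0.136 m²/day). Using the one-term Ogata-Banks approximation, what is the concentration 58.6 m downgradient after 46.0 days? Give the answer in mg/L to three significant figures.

For a continuous step input, C/C₀ ≈ ½·erfc((x−vt)/(2√(Dt))).
vt = 1.44 × 46.0 = 66.24 m and 2√(Dt) = 2√(0.136 × 46.0) = 5.002 m.
Argument (x−vt)/(2√(Dt)) = (58.6 − 66.24)/5.002 = -1.527; ½·erfc(-1.527) = 0.9846.
C = 14.2 × 0.9846 = 14.0 mg/L.

14.0 mg/L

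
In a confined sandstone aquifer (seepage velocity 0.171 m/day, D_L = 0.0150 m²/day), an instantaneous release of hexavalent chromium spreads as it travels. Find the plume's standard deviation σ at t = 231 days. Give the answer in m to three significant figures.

Dispersive spreading gives a Gaussian with σ² = 2Dt; advection only shifts the center.
σ = √(2 × 0.0150 × 231) = 2.63 m.

2.63 m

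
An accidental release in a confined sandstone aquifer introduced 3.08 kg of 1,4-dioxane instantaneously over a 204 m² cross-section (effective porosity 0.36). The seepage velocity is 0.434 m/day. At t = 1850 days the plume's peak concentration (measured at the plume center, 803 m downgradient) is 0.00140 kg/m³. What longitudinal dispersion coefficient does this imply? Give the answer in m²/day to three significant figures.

0.0386 m²/day

At the plume center C_max = M/(n_e·A·√(4πDt)), so D = M²/(4πt·(n_e·A·C_max)²).
n_e·A·C_max = 0.36 × 204 × 0.00140 = 0.1028 kg/m.
D = 3.08²/(4π × 1850 × 0.1028²) = 0.0386 m²/day.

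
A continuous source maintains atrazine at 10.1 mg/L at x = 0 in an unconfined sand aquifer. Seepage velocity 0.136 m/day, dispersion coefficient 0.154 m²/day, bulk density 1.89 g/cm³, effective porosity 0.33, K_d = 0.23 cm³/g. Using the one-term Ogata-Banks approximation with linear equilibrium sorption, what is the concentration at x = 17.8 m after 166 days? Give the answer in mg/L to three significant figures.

0.436 mg/L

Retardation factor R = 1 + ρ_b·K_d/n = 1 + 1.89 × 0.23/0.33 = 2.317.
Sorption retards both mechanisms: v_R = v/R = 0.05870 m/day, D_R = D/R = 0.06647 m²/day.
v_R·t = 0.05870 × 166 = 9.7442 m; 2√(D_R t) = 6.643 m; argument = (17.8 − 9.7442)/6.643 = 1.213.
C = C₀ × ½·erfc(1.213) = 10.1 × 0.04313 = 0.436 mg/L.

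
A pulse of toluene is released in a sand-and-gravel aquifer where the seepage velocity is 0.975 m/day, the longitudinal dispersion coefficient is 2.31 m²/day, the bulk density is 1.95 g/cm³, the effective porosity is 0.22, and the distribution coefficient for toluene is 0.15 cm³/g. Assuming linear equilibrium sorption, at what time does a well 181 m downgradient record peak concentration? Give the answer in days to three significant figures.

Retardation factor R = 1 + ρ_b·K_d/n = 1 + 1.95 × 0.15/0.22 = 2.330.
Sorption retards both mechanisms: v_R = v/R = 0.4185 m/day, D_R = D/R = 0.9914 m²/day.
Peak time from v_R²t² + 2D_R t − x² = 0: t = (√(D_R² + v_R²x²) − D_R)/v_R².
√(D_R² + v_R²x²) = √(0.9914² + 0.4185² × 181²) = 75.75; v_R² = 0.1751.
t = (75.75 − 0.9914)/0.1751 = 427 days.

427 days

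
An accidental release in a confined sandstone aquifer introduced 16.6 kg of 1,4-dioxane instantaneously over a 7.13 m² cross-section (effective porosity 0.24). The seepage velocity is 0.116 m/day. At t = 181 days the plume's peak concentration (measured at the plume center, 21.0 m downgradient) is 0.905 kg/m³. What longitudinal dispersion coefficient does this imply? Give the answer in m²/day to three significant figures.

0.0505 m²/day

At the plume center C_max = M/(n_e·A·√(4πDt)), so D = M²/(4πt·(n_e·A·C_max)²).
n_e·A·C_max = 0.24 × 7.13 × 0.905 = 1.549 kg/m.
D = 16.6²/(4π × 181 × 1.549²) = 0.0505 m²/day.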